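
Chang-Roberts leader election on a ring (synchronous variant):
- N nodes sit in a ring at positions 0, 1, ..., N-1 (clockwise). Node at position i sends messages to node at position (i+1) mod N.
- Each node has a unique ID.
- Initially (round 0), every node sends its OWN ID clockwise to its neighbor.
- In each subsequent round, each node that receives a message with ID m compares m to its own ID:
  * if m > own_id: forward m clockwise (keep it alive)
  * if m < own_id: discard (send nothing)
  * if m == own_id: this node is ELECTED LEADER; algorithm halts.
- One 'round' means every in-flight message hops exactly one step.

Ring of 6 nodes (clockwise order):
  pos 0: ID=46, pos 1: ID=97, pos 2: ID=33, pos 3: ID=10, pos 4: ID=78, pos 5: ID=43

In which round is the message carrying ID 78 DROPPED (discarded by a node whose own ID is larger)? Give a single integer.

Answer: 3

Derivation:
Round 1: pos1(id97) recv 46: drop; pos2(id33) recv 97: fwd; pos3(id10) recv 33: fwd; pos4(id78) recv 10: drop; pos5(id43) recv 78: fwd; pos0(id46) recv 43: drop
Round 2: pos3(id10) recv 97: fwd; pos4(id78) recv 33: drop; pos0(id46) recv 78: fwd
Round 3: pos4(id78) recv 97: fwd; pos1(id97) recv 78: drop
Round 4: pos5(id43) recv 97: fwd
Round 5: pos0(id46) recv 97: fwd
Round 6: pos1(id97) recv 97: ELECTED
Message ID 78 originates at pos 4; dropped at pos 1 in round 3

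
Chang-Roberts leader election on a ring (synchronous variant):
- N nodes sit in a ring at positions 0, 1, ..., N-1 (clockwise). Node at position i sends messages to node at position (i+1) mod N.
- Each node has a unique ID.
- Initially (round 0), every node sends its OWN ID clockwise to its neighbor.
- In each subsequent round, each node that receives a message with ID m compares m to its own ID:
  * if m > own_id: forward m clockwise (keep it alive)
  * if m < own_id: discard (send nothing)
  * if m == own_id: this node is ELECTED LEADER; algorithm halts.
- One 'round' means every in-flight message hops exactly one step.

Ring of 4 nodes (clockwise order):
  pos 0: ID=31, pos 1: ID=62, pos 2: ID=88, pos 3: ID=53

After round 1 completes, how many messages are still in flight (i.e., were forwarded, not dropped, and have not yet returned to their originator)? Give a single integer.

Answer: 2

Derivation:
Round 1: pos1(id62) recv 31: drop; pos2(id88) recv 62: drop; pos3(id53) recv 88: fwd; pos0(id31) recv 53: fwd
After round 1: 2 messages still in flight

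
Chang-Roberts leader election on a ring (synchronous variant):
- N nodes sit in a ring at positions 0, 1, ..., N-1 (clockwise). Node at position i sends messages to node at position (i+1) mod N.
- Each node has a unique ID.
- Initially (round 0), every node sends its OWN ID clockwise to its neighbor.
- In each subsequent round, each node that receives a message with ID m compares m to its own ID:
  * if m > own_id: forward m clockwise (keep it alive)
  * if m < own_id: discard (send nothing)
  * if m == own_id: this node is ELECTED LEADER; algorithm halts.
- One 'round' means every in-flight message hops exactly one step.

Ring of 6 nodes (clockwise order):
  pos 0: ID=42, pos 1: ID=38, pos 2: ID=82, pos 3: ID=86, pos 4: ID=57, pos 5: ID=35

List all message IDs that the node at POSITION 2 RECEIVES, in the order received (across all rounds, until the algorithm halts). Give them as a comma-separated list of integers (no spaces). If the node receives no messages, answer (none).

Answer: 38,42,57,86

Derivation:
Round 1: pos1(id38) recv 42: fwd; pos2(id82) recv 38: drop; pos3(id86) recv 82: drop; pos4(id57) recv 86: fwd; pos5(id35) recv 57: fwd; pos0(id42) recv 35: drop
Round 2: pos2(id82) recv 42: drop; pos5(id35) recv 86: fwd; pos0(id42) recv 57: fwd
Round 3: pos0(id42) recv 86: fwd; pos1(id38) recv 57: fwd
Round 4: pos1(id38) recv 86: fwd; pos2(id82) recv 57: drop
Round 5: pos2(id82) recv 86: fwd
Round 6: pos3(id86) recv 86: ELECTED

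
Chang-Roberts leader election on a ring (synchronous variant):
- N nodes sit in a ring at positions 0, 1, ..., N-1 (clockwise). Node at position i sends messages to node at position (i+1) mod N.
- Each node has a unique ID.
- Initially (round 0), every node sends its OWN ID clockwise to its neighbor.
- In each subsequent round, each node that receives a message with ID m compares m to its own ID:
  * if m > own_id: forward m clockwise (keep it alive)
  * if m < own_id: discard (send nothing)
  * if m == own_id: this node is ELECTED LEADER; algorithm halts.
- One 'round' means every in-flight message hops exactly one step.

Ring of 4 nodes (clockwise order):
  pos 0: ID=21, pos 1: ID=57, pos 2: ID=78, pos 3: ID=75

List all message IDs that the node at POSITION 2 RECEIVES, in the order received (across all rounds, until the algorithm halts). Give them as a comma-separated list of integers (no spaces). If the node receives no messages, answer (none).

Round 1: pos1(id57) recv 21: drop; pos2(id78) recv 57: drop; pos3(id75) recv 78: fwd; pos0(id21) recv 75: fwd
Round 2: pos0(id21) recv 78: fwd; pos1(id57) recv 75: fwd
Round 3: pos1(id57) recv 78: fwd; pos2(id78) recv 75: drop
Round 4: pos2(id78) recv 78: ELECTED

Answer: 57,75,78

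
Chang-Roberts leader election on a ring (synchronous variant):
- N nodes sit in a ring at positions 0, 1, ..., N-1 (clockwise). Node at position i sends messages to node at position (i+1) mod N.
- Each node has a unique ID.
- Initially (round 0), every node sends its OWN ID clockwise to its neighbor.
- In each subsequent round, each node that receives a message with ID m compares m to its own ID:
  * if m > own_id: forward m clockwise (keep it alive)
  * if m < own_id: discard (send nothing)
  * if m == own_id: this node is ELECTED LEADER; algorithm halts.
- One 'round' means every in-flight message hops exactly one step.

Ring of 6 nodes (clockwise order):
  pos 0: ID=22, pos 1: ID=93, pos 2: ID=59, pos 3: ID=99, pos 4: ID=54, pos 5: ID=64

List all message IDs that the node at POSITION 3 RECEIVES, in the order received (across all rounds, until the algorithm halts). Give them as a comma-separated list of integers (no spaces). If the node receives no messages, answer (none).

Answer: 59,93,99

Derivation:
Round 1: pos1(id93) recv 22: drop; pos2(id59) recv 93: fwd; pos3(id99) recv 59: drop; pos4(id54) recv 99: fwd; pos5(id64) recv 54: drop; pos0(id22) recv 64: fwd
Round 2: pos3(id99) recv 93: drop; pos5(id64) recv 99: fwd; pos1(id93) recv 64: drop
Round 3: pos0(id22) recv 99: fwd
Round 4: pos1(id93) recv 99: fwd
Round 5: pos2(id59) recv 99: fwd
Round 6: pos3(id99) recv 99: ELECTED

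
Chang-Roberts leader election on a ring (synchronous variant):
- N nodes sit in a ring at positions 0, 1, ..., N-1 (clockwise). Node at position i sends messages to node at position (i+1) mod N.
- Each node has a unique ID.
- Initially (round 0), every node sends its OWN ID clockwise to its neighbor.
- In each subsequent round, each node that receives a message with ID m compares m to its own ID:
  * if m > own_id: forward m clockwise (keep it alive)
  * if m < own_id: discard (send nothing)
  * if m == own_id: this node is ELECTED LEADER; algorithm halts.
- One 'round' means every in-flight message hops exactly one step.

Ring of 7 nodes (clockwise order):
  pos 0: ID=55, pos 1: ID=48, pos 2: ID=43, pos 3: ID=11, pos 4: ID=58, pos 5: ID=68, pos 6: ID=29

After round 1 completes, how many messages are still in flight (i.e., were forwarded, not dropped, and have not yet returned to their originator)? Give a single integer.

Round 1: pos1(id48) recv 55: fwd; pos2(id43) recv 48: fwd; pos3(id11) recv 43: fwd; pos4(id58) recv 11: drop; pos5(id68) recv 58: drop; pos6(id29) recv 68: fwd; pos0(id55) recv 29: drop
After round 1: 4 messages still in flight

Answer: 4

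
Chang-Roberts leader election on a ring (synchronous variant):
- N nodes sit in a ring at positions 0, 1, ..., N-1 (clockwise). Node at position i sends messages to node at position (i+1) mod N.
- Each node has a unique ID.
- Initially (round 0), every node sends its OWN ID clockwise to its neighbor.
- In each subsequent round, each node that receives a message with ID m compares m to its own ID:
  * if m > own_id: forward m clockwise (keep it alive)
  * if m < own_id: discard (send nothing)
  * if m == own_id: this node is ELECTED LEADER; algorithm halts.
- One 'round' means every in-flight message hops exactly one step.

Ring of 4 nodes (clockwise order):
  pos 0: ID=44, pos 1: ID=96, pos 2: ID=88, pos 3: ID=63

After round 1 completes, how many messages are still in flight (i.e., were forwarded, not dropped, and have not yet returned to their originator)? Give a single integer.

Answer: 3

Derivation:
Round 1: pos1(id96) recv 44: drop; pos2(id88) recv 96: fwd; pos3(id63) recv 88: fwd; pos0(id44) recv 63: fwd
After round 1: 3 messages still in flight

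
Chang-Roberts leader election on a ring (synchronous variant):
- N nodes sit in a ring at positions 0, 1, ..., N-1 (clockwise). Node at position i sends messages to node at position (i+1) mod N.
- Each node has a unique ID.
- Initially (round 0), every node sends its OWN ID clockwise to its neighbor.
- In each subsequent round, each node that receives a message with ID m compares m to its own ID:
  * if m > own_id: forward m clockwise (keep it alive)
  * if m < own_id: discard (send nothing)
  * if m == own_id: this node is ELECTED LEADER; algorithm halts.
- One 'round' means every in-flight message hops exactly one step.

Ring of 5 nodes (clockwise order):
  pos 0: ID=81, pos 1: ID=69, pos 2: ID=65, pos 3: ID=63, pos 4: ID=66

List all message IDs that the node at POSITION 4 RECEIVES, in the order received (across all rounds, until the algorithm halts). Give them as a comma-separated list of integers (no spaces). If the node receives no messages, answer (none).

Round 1: pos1(id69) recv 81: fwd; pos2(id65) recv 69: fwd; pos3(id63) recv 65: fwd; pos4(id66) recv 63: drop; pos0(id81) recv 66: drop
Round 2: pos2(id65) recv 81: fwd; pos3(id63) recv 69: fwd; pos4(id66) recv 65: drop
Round 3: pos3(id63) recv 81: fwd; pos4(id66) recv 69: fwd
Round 4: pos4(id66) recv 81: fwd; pos0(id81) recv 69: drop
Round 5: pos0(id81) recv 81: ELECTED

Answer: 63,65,69,81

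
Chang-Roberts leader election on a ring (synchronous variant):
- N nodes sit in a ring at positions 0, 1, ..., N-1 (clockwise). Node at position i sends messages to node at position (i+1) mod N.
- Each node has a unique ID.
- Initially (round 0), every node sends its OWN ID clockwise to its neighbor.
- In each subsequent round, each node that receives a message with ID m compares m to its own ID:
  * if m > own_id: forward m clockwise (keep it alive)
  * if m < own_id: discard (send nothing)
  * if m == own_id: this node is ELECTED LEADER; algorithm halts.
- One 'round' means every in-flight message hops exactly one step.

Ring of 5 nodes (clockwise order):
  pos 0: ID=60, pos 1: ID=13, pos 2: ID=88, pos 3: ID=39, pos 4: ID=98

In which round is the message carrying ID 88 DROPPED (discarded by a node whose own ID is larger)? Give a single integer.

Answer: 2

Derivation:
Round 1: pos1(id13) recv 60: fwd; pos2(id88) recv 13: drop; pos3(id39) recv 88: fwd; pos4(id98) recv 39: drop; pos0(id60) recv 98: fwd
Round 2: pos2(id88) recv 60: drop; pos4(id98) recv 88: drop; pos1(id13) recv 98: fwd
Round 3: pos2(id88) recv 98: fwd
Round 4: pos3(id39) recv 98: fwd
Round 5: pos4(id98) recv 98: ELECTED
Message ID 88 originates at pos 2; dropped at pos 4 in round 2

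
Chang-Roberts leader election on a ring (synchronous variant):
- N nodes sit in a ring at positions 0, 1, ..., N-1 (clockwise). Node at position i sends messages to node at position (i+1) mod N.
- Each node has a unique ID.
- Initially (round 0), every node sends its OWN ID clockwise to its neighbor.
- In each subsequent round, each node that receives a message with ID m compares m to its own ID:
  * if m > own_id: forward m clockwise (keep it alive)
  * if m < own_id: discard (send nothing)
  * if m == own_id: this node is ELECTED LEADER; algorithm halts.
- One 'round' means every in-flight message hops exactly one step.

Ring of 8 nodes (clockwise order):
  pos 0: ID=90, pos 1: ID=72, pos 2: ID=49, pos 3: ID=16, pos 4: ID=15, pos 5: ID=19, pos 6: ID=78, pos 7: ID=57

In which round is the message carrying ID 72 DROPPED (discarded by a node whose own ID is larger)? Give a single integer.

Round 1: pos1(id72) recv 90: fwd; pos2(id49) recv 72: fwd; pos3(id16) recv 49: fwd; pos4(id15) recv 16: fwd; pos5(id19) recv 15: drop; pos6(id78) recv 19: drop; pos7(id57) recv 78: fwd; pos0(id90) recv 57: drop
Round 2: pos2(id49) recv 90: fwd; pos3(id16) recv 72: fwd; pos4(id15) recv 49: fwd; pos5(id19) recv 16: drop; pos0(id90) recv 78: drop
Round 3: pos3(id16) recv 90: fwd; pos4(id15) recv 72: fwd; pos5(id19) recv 49: fwd
Round 4: pos4(id15) recv 90: fwd; pos5(id19) recv 72: fwd; pos6(id78) recv 49: drop
Round 5: pos5(id19) recv 90: fwd; pos6(id78) recv 72: drop
Round 6: pos6(id78) recv 90: fwd
Round 7: pos7(id57) recv 90: fwd
Round 8: pos0(id90) recv 90: ELECTED
Message ID 72 originates at pos 1; dropped at pos 6 in round 5

Answer: 5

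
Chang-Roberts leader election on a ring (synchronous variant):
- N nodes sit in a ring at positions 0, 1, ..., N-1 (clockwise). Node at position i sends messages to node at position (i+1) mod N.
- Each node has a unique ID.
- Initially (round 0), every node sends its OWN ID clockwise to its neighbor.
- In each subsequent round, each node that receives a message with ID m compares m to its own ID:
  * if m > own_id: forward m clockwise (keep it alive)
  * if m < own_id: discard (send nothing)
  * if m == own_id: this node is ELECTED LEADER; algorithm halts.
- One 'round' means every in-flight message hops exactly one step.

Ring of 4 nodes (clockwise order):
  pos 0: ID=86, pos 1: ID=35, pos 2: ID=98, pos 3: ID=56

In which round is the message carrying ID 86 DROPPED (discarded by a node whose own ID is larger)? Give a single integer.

Round 1: pos1(id35) recv 86: fwd; pos2(id98) recv 35: drop; pos3(id56) recv 98: fwd; pos0(id86) recv 56: drop
Round 2: pos2(id98) recv 86: drop; pos0(id86) recv 98: fwd
Round 3: pos1(id35) recv 98: fwd
Round 4: pos2(id98) recv 98: ELECTED
Message ID 86 originates at pos 0; dropped at pos 2 in round 2

Answer: 2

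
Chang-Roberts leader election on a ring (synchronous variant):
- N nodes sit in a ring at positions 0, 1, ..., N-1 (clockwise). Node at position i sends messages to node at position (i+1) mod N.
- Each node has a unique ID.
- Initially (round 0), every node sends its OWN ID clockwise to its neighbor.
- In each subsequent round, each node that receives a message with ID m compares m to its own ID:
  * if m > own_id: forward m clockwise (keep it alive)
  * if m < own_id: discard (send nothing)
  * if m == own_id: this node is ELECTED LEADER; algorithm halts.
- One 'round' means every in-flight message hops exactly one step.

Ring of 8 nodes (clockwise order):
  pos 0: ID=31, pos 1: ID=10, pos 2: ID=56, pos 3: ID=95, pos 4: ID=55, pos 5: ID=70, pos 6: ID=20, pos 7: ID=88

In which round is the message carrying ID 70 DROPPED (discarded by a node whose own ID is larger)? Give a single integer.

Answer: 2

Derivation:
Round 1: pos1(id10) recv 31: fwd; pos2(id56) recv 10: drop; pos3(id95) recv 56: drop; pos4(id55) recv 95: fwd; pos5(id70) recv 55: drop; pos6(id20) recv 70: fwd; pos7(id88) recv 20: drop; pos0(id31) recv 88: fwd
Round 2: pos2(id56) recv 31: drop; pos5(id70) recv 95: fwd; pos7(id88) recv 70: drop; pos1(id10) recv 88: fwd
Round 3: pos6(id20) recv 95: fwd; pos2(id56) recv 88: fwd
Round 4: pos7(id88) recv 95: fwd; pos3(id95) recv 88: drop
Round 5: pos0(id31) recv 95: fwd
Round 6: pos1(id10) recv 95: fwd
Round 7: pos2(id56) recv 95: fwd
Round 8: pos3(id95) recv 95: ELECTED
Message ID 70 originates at pos 5; dropped at pos 7 in round 2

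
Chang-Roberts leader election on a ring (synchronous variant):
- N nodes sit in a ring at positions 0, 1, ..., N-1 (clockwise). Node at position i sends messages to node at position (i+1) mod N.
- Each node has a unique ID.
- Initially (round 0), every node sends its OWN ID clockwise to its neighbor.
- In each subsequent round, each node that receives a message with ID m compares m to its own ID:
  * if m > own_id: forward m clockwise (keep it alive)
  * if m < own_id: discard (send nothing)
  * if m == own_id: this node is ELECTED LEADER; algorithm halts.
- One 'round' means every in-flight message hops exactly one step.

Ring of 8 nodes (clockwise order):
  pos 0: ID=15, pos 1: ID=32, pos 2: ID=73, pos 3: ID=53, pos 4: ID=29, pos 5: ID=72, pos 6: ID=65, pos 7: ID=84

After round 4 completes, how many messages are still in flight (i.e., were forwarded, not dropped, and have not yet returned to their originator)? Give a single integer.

Answer: 2

Derivation:
Round 1: pos1(id32) recv 15: drop; pos2(id73) recv 32: drop; pos3(id53) recv 73: fwd; pos4(id29) recv 53: fwd; pos5(id72) recv 29: drop; pos6(id65) recv 72: fwd; pos7(id84) recv 65: drop; pos0(id15) recv 84: fwd
Round 2: pos4(id29) recv 73: fwd; pos5(id72) recv 53: drop; pos7(id84) recv 72: drop; pos1(id32) recv 84: fwd
Round 3: pos5(id72) recv 73: fwd; pos2(id73) recv 84: fwd
Round 4: pos6(id65) recv 73: fwd; pos3(id53) recv 84: fwd
After round 4: 2 messages still in flight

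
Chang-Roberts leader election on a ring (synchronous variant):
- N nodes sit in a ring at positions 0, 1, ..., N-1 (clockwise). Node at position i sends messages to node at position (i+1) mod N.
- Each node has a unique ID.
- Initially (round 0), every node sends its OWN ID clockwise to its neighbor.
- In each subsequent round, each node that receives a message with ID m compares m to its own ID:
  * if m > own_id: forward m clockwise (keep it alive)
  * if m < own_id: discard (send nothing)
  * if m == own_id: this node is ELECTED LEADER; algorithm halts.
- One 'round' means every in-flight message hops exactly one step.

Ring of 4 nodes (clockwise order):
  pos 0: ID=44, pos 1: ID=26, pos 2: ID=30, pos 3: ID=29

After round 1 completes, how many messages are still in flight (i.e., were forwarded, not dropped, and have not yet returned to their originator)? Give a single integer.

Answer: 2

Derivation:
Round 1: pos1(id26) recv 44: fwd; pos2(id30) recv 26: drop; pos3(id29) recv 30: fwd; pos0(id44) recv 29: drop
After round 1: 2 messages still in flight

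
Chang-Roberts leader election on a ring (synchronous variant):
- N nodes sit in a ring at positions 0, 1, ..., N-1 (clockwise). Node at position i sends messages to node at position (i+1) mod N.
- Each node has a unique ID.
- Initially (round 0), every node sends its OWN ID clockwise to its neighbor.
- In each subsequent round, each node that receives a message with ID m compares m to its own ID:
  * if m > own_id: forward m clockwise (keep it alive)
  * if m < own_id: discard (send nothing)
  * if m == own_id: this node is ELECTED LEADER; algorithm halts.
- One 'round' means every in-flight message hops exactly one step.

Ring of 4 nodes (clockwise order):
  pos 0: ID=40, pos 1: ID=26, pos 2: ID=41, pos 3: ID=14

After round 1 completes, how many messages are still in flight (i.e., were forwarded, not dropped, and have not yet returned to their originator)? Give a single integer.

Round 1: pos1(id26) recv 40: fwd; pos2(id41) recv 26: drop; pos3(id14) recv 41: fwd; pos0(id40) recv 14: drop
After round 1: 2 messages still in flight

Answer: 2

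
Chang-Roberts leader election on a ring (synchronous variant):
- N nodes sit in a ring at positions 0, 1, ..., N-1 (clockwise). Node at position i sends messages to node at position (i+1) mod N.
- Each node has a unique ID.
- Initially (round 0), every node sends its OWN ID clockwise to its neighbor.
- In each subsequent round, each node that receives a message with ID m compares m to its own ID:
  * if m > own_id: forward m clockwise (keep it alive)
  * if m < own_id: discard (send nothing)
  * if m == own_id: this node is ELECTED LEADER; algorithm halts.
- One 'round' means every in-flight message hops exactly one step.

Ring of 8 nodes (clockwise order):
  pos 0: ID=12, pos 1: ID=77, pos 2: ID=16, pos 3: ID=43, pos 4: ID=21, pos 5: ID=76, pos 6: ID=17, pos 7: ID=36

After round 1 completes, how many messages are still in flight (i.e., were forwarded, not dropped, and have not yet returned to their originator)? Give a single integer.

Round 1: pos1(id77) recv 12: drop; pos2(id16) recv 77: fwd; pos3(id43) recv 16: drop; pos4(id21) recv 43: fwd; pos5(id76) recv 21: drop; pos6(id17) recv 76: fwd; pos7(id36) recv 17: drop; pos0(id12) recv 36: fwd
After round 1: 4 messages still in flight

Answer: 4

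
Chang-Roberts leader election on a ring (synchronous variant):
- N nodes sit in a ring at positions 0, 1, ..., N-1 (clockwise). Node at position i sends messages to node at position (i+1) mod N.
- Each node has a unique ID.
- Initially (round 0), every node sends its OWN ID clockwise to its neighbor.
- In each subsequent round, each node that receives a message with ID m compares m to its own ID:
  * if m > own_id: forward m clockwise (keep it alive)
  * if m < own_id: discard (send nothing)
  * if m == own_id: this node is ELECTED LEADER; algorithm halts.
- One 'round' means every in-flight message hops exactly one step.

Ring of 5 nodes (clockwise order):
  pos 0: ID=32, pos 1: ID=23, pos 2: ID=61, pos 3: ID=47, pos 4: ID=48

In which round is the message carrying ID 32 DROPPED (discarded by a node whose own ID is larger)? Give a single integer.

Answer: 2

Derivation:
Round 1: pos1(id23) recv 32: fwd; pos2(id61) recv 23: drop; pos3(id47) recv 61: fwd; pos4(id48) recv 47: drop; pos0(id32) recv 48: fwd
Round 2: pos2(id61) recv 32: drop; pos4(id48) recv 61: fwd; pos1(id23) recv 48: fwd
Round 3: pos0(id32) recv 61: fwd; pos2(id61) recv 48: drop
Round 4: pos1(id23) recv 61: fwd
Round 5: pos2(id61) recv 61: ELECTED
Message ID 32 originates at pos 0; dropped at pos 2 in round 2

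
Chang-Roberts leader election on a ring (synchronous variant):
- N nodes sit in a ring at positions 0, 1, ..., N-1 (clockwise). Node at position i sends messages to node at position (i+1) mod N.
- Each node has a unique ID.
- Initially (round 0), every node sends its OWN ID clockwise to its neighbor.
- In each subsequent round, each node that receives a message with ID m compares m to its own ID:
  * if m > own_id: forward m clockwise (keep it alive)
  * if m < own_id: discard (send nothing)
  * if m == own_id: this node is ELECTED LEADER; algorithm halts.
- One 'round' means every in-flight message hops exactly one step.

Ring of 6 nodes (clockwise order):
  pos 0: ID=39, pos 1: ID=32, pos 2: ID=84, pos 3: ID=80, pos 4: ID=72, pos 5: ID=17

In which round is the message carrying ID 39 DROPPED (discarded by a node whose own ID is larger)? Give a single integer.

Answer: 2

Derivation:
Round 1: pos1(id32) recv 39: fwd; pos2(id84) recv 32: drop; pos3(id80) recv 84: fwd; pos4(id72) recv 80: fwd; pos5(id17) recv 72: fwd; pos0(id39) recv 17: drop
Round 2: pos2(id84) recv 39: drop; pos4(id72) recv 84: fwd; pos5(id17) recv 80: fwd; pos0(id39) recv 72: fwd
Round 3: pos5(id17) recv 84: fwd; pos0(id39) recv 80: fwd; pos1(id32) recv 72: fwd
Round 4: pos0(id39) recv 84: fwd; pos1(id32) recv 80: fwd; pos2(id84) recv 72: drop
Round 5: pos1(id32) recv 84: fwd; pos2(id84) recv 80: drop
Round 6: pos2(id84) recv 84: ELECTED
Message ID 39 originates at pos 0; dropped at pos 2 in round 2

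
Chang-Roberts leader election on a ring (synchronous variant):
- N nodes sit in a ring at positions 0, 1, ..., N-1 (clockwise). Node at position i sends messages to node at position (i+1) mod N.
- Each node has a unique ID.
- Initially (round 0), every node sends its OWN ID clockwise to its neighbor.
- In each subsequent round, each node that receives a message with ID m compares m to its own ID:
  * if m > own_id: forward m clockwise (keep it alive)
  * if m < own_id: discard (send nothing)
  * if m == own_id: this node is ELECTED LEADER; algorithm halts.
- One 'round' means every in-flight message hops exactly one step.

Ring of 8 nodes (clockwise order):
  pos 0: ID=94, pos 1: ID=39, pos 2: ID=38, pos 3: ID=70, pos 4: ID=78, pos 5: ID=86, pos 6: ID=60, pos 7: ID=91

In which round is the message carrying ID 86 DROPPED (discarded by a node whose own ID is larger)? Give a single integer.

Answer: 2

Derivation:
Round 1: pos1(id39) recv 94: fwd; pos2(id38) recv 39: fwd; pos3(id70) recv 38: drop; pos4(id78) recv 70: drop; pos5(id86) recv 78: drop; pos6(id60) recv 86: fwd; pos7(id91) recv 60: drop; pos0(id94) recv 91: drop
Round 2: pos2(id38) recv 94: fwd; pos3(id70) recv 39: drop; pos7(id91) recv 86: drop
Round 3: pos3(id70) recv 94: fwd
Round 4: pos4(id78) recv 94: fwd
Round 5: pos5(id86) recv 94: fwd
Round 6: pos6(id60) recv 94: fwd
Round 7: pos7(id91) recv 94: fwd
Round 8: pos0(id94) recv 94: ELECTED
Message ID 86 originates at pos 5; dropped at pos 7 in round 2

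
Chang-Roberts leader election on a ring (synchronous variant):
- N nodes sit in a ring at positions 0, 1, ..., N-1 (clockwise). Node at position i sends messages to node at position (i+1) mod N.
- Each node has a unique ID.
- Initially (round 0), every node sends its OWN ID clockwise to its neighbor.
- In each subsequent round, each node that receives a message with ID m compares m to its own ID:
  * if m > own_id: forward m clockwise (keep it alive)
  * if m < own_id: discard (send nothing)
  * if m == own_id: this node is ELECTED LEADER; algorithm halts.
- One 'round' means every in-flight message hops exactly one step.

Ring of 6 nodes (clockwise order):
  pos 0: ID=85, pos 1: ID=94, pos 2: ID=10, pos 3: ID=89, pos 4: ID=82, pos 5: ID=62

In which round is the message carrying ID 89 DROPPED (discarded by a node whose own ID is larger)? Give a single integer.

Round 1: pos1(id94) recv 85: drop; pos2(id10) recv 94: fwd; pos3(id89) recv 10: drop; pos4(id82) recv 89: fwd; pos5(id62) recv 82: fwd; pos0(id85) recv 62: drop
Round 2: pos3(id89) recv 94: fwd; pos5(id62) recv 89: fwd; pos0(id85) recv 82: drop
Round 3: pos4(id82) recv 94: fwd; pos0(id85) recv 89: fwd
Round 4: pos5(id62) recv 94: fwd; pos1(id94) recv 89: drop
Round 5: pos0(id85) recv 94: fwd
Round 6: pos1(id94) recv 94: ELECTED
Message ID 89 originates at pos 3; dropped at pos 1 in round 4

Answer: 4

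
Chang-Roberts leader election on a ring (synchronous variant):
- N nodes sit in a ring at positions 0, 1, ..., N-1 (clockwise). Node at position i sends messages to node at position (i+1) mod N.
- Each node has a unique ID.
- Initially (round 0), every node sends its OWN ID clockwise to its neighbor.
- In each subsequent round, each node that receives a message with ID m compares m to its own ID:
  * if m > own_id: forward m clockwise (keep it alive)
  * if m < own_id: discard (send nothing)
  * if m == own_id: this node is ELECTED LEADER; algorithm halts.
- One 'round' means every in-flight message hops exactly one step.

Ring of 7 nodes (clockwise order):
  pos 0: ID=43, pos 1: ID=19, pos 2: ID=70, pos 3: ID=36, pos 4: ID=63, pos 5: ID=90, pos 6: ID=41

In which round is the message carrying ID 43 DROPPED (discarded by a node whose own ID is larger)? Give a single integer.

Answer: 2

Derivation:
Round 1: pos1(id19) recv 43: fwd; pos2(id70) recv 19: drop; pos3(id36) recv 70: fwd; pos4(id63) recv 36: drop; pos5(id90) recv 63: drop; pos6(id41) recv 90: fwd; pos0(id43) recv 41: drop
Round 2: pos2(id70) recv 43: drop; pos4(id63) recv 70: fwd; pos0(id43) recv 90: fwd
Round 3: pos5(id90) recv 70: drop; pos1(id19) recv 90: fwd
Round 4: pos2(id70) recv 90: fwd
Round 5: pos3(id36) recv 90: fwd
Round 6: pos4(id63) recv 90: fwd
Round 7: pos5(id90) recv 90: ELECTED
Message ID 43 originates at pos 0; dropped at pos 2 in round 2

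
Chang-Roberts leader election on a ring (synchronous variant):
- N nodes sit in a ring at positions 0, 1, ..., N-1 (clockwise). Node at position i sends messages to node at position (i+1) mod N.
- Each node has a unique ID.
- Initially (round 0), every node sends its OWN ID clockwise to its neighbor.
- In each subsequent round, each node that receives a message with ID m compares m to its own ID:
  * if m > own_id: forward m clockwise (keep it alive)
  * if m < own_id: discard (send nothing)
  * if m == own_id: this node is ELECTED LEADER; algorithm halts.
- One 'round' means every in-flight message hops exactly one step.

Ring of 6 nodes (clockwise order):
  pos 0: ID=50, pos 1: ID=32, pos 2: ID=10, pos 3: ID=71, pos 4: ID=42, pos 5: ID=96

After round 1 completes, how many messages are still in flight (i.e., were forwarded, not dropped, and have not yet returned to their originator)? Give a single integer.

Answer: 4

Derivation:
Round 1: pos1(id32) recv 50: fwd; pos2(id10) recv 32: fwd; pos3(id71) recv 10: drop; pos4(id42) recv 71: fwd; pos5(id96) recv 42: drop; pos0(id50) recv 96: fwd
After round 1: 4 messages still in flight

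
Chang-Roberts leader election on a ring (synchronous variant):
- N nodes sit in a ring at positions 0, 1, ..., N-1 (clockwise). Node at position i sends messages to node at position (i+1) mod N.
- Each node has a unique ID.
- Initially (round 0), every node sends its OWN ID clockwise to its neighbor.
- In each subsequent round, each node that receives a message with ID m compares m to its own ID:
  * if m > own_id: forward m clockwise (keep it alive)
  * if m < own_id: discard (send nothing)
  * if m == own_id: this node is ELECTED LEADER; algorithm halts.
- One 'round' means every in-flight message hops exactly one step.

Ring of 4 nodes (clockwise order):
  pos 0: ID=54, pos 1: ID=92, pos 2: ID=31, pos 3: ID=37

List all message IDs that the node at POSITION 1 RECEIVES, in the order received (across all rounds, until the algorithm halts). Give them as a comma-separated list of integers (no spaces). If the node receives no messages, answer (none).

Round 1: pos1(id92) recv 54: drop; pos2(id31) recv 92: fwd; pos3(id37) recv 31: drop; pos0(id54) recv 37: drop
Round 2: pos3(id37) recv 92: fwd
Round 3: pos0(id54) recv 92: fwd
Round 4: pos1(id92) recv 92: ELECTED

Answer: 54,92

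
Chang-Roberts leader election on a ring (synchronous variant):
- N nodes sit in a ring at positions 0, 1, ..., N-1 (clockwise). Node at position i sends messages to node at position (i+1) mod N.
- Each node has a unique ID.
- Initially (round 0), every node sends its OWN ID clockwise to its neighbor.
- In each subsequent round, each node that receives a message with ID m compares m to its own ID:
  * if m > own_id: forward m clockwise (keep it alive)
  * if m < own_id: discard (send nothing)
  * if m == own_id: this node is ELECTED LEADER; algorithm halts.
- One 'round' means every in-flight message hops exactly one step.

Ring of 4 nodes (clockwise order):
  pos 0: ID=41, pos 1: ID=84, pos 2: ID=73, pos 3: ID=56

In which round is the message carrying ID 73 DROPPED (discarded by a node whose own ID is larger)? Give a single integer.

Answer: 3

Derivation:
Round 1: pos1(id84) recv 41: drop; pos2(id73) recv 84: fwd; pos3(id56) recv 73: fwd; pos0(id41) recv 56: fwd
Round 2: pos3(id56) recv 84: fwd; pos0(id41) recv 73: fwd; pos1(id84) recv 56: drop
Round 3: pos0(id41) recv 84: fwd; pos1(id84) recv 73: drop
Round 4: pos1(id84) recv 84: ELECTED
Message ID 73 originates at pos 2; dropped at pos 1 in round 3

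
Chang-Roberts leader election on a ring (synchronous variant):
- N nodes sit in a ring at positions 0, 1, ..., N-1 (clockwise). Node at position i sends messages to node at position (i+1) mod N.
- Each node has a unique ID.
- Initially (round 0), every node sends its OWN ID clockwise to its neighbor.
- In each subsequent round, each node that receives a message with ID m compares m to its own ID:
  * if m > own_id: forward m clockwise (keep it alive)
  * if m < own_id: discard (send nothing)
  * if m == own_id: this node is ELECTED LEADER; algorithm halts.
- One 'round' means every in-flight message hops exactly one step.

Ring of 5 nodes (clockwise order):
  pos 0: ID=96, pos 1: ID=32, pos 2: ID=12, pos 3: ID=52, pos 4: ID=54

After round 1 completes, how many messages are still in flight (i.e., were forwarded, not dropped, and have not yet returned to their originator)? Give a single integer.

Round 1: pos1(id32) recv 96: fwd; pos2(id12) recv 32: fwd; pos3(id52) recv 12: drop; pos4(id54) recv 52: drop; pos0(id96) recv 54: drop
After round 1: 2 messages still in flight

Answer: 2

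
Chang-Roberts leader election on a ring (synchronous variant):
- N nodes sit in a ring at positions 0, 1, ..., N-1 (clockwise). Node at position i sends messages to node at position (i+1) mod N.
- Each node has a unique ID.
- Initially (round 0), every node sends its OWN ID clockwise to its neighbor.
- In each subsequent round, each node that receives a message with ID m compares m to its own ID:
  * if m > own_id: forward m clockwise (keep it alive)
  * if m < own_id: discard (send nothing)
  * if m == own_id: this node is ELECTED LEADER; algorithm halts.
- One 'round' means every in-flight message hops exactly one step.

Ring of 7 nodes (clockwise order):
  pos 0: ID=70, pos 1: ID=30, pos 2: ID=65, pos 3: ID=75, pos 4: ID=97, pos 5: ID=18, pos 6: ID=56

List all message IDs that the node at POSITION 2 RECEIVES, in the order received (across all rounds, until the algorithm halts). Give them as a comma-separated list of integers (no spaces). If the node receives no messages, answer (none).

Answer: 30,70,97

Derivation:
Round 1: pos1(id30) recv 70: fwd; pos2(id65) recv 30: drop; pos3(id75) recv 65: drop; pos4(id97) recv 75: drop; pos5(id18) recv 97: fwd; pos6(id56) recv 18: drop; pos0(id70) recv 56: drop
Round 2: pos2(id65) recv 70: fwd; pos6(id56) recv 97: fwd
Round 3: pos3(id75) recv 70: drop; pos0(id70) recv 97: fwd
Round 4: pos1(id30) recv 97: fwd
Round 5: pos2(id65) recv 97: fwd
Round 6: pos3(id75) recv 97: fwd
Round 7: pos4(id97) recv 97: ELECTED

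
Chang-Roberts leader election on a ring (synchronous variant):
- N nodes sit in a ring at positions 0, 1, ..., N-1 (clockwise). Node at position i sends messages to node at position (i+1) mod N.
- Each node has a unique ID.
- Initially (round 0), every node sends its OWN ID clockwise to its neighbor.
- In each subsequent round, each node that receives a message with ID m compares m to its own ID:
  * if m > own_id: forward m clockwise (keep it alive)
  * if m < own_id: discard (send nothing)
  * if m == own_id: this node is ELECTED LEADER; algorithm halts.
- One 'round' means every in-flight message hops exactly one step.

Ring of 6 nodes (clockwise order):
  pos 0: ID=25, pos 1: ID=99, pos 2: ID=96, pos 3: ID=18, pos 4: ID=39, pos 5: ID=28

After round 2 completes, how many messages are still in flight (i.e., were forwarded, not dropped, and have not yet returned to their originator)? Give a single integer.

Answer: 3

Derivation:
Round 1: pos1(id99) recv 25: drop; pos2(id96) recv 99: fwd; pos3(id18) recv 96: fwd; pos4(id39) recv 18: drop; pos5(id28) recv 39: fwd; pos0(id25) recv 28: fwd
Round 2: pos3(id18) recv 99: fwd; pos4(id39) recv 96: fwd; pos0(id25) recv 39: fwd; pos1(id99) recv 28: drop
After round 2: 3 messages still in flight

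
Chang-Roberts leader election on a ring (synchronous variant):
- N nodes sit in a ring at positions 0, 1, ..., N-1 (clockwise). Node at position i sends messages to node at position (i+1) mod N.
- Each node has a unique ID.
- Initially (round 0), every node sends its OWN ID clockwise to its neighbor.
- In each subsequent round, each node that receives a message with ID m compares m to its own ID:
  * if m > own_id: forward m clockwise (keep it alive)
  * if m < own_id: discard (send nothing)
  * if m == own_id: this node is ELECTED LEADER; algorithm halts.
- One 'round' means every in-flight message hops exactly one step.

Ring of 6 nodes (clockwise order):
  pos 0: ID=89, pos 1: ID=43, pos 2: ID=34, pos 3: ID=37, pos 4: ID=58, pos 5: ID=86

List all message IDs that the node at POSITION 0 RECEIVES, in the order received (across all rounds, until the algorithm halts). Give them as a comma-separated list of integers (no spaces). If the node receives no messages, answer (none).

Round 1: pos1(id43) recv 89: fwd; pos2(id34) recv 43: fwd; pos3(id37) recv 34: drop; pos4(id58) recv 37: drop; pos5(id86) recv 58: drop; pos0(id89) recv 86: drop
Round 2: pos2(id34) recv 89: fwd; pos3(id37) recv 43: fwd
Round 3: pos3(id37) recv 89: fwd; pos4(id58) recv 43: drop
Round 4: pos4(id58) recv 89: fwd
Round 5: pos5(id86) recv 89: fwd
Round 6: pos0(id89) recv 89: ELECTED

Answer: 86,89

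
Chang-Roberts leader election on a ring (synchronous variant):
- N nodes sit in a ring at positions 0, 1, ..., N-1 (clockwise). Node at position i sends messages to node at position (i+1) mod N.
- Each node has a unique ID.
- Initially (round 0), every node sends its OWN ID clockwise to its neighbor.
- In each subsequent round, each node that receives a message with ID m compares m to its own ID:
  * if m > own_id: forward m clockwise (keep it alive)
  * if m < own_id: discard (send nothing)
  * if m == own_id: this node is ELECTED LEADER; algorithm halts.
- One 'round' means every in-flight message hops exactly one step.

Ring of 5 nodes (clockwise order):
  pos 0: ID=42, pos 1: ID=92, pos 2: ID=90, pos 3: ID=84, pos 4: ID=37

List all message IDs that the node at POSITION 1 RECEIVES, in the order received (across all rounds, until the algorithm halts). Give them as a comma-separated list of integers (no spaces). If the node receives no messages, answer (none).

Round 1: pos1(id92) recv 42: drop; pos2(id90) recv 92: fwd; pos3(id84) recv 90: fwd; pos4(id37) recv 84: fwd; pos0(id42) recv 37: drop
Round 2: pos3(id84) recv 92: fwd; pos4(id37) recv 90: fwd; pos0(id42) recv 84: fwd
Round 3: pos4(id37) recv 92: fwd; pos0(id42) recv 90: fwd; pos1(id92) recv 84: drop
Round 4: pos0(id42) recv 92: fwd; pos1(id92) recv 90: drop
Round 5: pos1(id92) recv 92: ELECTED

Answer: 42,84,90,92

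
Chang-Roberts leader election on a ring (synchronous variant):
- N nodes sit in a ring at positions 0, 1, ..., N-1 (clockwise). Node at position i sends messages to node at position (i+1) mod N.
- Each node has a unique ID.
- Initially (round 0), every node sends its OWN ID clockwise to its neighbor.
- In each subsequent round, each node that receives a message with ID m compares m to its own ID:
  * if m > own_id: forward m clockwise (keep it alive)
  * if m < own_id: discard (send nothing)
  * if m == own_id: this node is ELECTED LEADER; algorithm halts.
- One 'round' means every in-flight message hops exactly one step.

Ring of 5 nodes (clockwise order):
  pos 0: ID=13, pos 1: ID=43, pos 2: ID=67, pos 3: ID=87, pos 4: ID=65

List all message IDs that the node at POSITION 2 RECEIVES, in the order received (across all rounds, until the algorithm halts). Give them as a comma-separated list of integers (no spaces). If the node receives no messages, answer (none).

Answer: 43,65,87

Derivation:
Round 1: pos1(id43) recv 13: drop; pos2(id67) recv 43: drop; pos3(id87) recv 67: drop; pos4(id65) recv 87: fwd; pos0(id13) recv 65: fwd
Round 2: pos0(id13) recv 87: fwd; pos1(id43) recv 65: fwd
Round 3: pos1(id43) recv 87: fwd; pos2(id67) recv 65: drop
Round 4: pos2(id67) recv 87: fwd
Round 5: pos3(id87) recv 87: ELECTED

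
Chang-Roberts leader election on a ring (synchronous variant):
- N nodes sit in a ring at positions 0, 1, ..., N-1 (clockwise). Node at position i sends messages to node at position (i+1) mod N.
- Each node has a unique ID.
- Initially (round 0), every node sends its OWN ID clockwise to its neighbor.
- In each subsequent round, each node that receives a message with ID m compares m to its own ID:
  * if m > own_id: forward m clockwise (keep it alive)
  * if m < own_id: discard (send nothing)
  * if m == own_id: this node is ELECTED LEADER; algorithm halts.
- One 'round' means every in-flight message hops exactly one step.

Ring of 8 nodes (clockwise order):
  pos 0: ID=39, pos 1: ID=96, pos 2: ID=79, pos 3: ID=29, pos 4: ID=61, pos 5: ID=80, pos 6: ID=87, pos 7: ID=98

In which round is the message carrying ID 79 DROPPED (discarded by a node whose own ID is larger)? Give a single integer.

Answer: 3

Derivation:
Round 1: pos1(id96) recv 39: drop; pos2(id79) recv 96: fwd; pos3(id29) recv 79: fwd; pos4(id61) recv 29: drop; pos5(id80) recv 61: drop; pos6(id87) recv 80: drop; pos7(id98) recv 87: drop; pos0(id39) recv 98: fwd
Round 2: pos3(id29) recv 96: fwd; pos4(id61) recv 79: fwd; pos1(id96) recv 98: fwd
Round 3: pos4(id61) recv 96: fwd; pos5(id80) recv 79: drop; pos2(id79) recv 98: fwd
Round 4: pos5(id80) recv 96: fwd; pos3(id29) recv 98: fwd
Round 5: pos6(id87) recv 96: fwd; pos4(id61) recv 98: fwd
Round 6: pos7(id98) recv 96: drop; pos5(id80) recv 98: fwd
Round 7: pos6(id87) recv 98: fwd
Round 8: pos7(id98) recv 98: ELECTED
Message ID 79 originates at pos 2; dropped at pos 5 in round 3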